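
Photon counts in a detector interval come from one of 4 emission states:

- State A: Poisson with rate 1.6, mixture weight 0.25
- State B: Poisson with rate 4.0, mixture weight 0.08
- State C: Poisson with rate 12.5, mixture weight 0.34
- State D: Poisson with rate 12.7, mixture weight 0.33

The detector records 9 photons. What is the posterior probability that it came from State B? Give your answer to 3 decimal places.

Apply Bayes' rule: the posterior for each component is proportional to its prior times its likelihood at x.
Poisson probabilities:
  p_A = e^(−1.6)·1.6^9/9! = 3.82336e-05
  p_B = e^(−4.0)·4.0^9/9! = 0.0132312
  p_C = e^(−12.5)·12.5^9/9! = 0.0765149
  p_D = e^(−12.7)·12.7^9/9! = 0.0722654
Weight by the priors:
  w_A·p_A = 0.25 × 3.82336e-05 = 9.55841e-06
  w_B·p_B = 0.08 × 0.0132312 = 0.0010585
  w_C·p_C = 0.34 × 0.0765149 = 0.0260151
  w_D·p_D = 0.33 × 0.0722654 = 0.0238476
Denominator: 9.55841e-06 + 0.0010585 + 0.0260151 + 0.0238476 = 0.0509307
Responsibility of State B: 0.0010585 / 0.0509307 ≈ 0.021

0.021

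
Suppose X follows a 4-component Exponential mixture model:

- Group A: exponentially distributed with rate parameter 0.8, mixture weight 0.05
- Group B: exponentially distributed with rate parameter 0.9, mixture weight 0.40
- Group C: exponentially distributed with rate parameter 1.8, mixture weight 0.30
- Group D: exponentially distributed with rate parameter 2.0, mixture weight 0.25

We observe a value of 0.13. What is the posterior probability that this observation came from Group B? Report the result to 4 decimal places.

By Bayes' theorem, P(k | x) = π_k f_k(x) / Σ_j π_j f_j(x).
Evaluate each component's likelihood at the observed value:
  f_A = 0.72098
  f_B = 0.800627
  f_C = 1.42445
  f_D = 1.5421
Weight by the priors:
  π_A·f_A = 0.05 × 0.72098 = 0.036049
  π_B·f_B = 0.40 × 0.800627 = 0.320251
  π_C·f_C = 0.30 × 1.42445 = 0.427335
  π_D·f_D = 0.25 × 1.5421 = 0.385526
Evidence: 0.036049 + 0.320251 + 0.427335 + 0.385526 = 1.16916
P(Group B | data) ≈ 0.2739

0.2739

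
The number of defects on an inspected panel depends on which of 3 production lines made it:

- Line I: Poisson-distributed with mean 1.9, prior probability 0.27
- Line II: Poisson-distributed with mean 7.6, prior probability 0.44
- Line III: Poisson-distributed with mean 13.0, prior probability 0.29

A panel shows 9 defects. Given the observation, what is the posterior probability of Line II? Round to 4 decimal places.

0.7279

By Bayes' theorem, P(k | x) = π_k f_k(x) / Σ_j π_j f_j(x).
Poisson probabilities:
  L_I = 0.000133003
  L_II = 0.11666
  L_III = 0.066054
Unnormalised posteriors:
  π_I·L_I = 0.27 × 0.000133003 = 3.59107e-05
  π_II·L_II = 0.44 × 0.11666 = 0.0513303
  π_III·L_III = 0.29 × 0.066054 = 0.0191556
Marginal: 3.59107e-05 + 0.0513303 + 0.0191556 = 0.0705219
P(Line II | 9 defects) ≈ 0.7279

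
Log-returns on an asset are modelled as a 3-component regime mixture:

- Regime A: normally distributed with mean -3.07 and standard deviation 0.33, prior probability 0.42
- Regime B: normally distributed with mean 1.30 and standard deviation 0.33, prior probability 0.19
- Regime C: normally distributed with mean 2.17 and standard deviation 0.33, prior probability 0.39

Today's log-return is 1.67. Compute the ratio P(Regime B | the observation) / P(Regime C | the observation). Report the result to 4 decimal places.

The posterior odds equal the prior odds times the likelihood ratio: (π_i/π_j)·(f_i(x)/f_j(x)).
Normal densities:
  f_A = 1.91368e-45
  f_B = 0.644788
  f_C = 0.383614
Odds = (0.19/0.39) × (0.644788/0.383614) = 0.487179 × 1.68082 ≈ 0.8189

0.8189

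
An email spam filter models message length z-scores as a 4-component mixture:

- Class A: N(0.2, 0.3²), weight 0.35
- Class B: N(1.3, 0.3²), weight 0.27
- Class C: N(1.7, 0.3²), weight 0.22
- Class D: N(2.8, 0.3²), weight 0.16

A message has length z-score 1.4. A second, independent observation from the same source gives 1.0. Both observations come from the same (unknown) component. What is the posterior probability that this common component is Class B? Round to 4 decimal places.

0.9464

Apply Bayes' rule: the posterior for each component is proportional to its prior times its likelihood at x.
Since both observations come from the same component, the likelihood for component k is f_k(x₁)·f_k(x₂).
  f_A = [(1/(0.3·√(2π)))·exp(−(1.4−0.2)²/(2·0.3²)) = 1.329808·exp(-8.00000) = 0.000446101] × [0.0379866] = 1.69459e-05
  f_B = [(1/(0.3·√(2π)))·exp(−(1.4−1.3)²/(2·0.3²)) = 1.329808·exp(-0.05556) = 1.25794] × [0.806569] = 1.01462
  f_C = [(1/(0.3·√(2π)))·exp(−(1.4−1.7)²/(2·0.3²)) = 1.329808·exp(-0.50000) = 0.806569] × [0.0874063] = 0.0704992
  f_D = [(1/(0.3·√(2π)))·exp(−(1.4−2.8)²/(2·0.3²)) = 1.329808·exp(-10.88889) = 2.48202e-05] × [2.02529e-08] = 5.02681e-13
Multiply by the mixture weights:
  P(Z=A)·f_A = 0.35 × 1.69459e-05 = 5.93105e-06
  P(Z=B)·f_B = 0.27 × 1.01462 = 0.273947
  P(Z=C)·f_C = 0.22 × 0.0704992 = 0.0155098
  P(Z=D)·f_D = 0.16 × 5.02681e-13 = 8.0429e-14
Evidence: 5.93105e-06 + 0.273947 + 0.0155098 + 8.0429e-14 = 0.289463
P(Class B | x₁,x₂) ≈ 0.9464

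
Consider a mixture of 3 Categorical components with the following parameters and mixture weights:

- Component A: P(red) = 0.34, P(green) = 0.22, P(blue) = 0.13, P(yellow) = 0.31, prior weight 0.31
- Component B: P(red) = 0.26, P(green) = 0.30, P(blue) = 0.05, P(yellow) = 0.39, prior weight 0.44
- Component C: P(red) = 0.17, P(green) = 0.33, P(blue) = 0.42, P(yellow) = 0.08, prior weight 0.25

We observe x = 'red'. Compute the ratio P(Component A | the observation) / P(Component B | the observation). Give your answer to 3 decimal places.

0.921

Only the two components matter; the odds are (w_i f_i(x)) / (w_j f_j(x)).
Evaluate each component's likelihood at the observed value:
  p_A = P(red | comp) = 0.34
  p_B = P(red | comp) = 0.26
  p_C = P(red | comp) = 0.17
0.1054 / 0.1144 ≈ 0.921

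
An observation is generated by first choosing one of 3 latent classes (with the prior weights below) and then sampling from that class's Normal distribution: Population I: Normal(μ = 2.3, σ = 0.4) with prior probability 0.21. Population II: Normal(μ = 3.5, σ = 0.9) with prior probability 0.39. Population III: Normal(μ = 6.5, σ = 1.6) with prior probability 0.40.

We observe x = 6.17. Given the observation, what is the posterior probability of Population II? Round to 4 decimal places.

P(component k | x) = π_k·f_k(x) / marginal(x), where marginal(x) = Σ_j π_j·f_j(x).
Normal densities:
  f_I = (1/(0.4·√(2π)))·exp(−(6.17−2.3)²/(2·0.4²)) = 0.997356·exp(-46.80281) = 4.70595e-21
  f_II = (1/(0.9·√(2π)))·exp(−(6.17−3.5)²/(2·0.9²)) = 0.443269·exp(-4.40056) = 0.00543914
  f_III = (1/(1.6·√(2π)))·exp(−(6.17−6.5)²/(2·1.6²)) = 0.249339·exp(-0.02127) = 0.244092
Unnormalised posteriors:
  π_I·f_I = 0.21 × 4.70595e-21 = 9.88248e-22
  π_II·f_II = 0.39 × 0.00543914 = 0.00212127
  π_III·f_III = 0.40 × 0.244092 = 0.0976366
Evidence: 9.88248e-22 + 0.00212127 + 0.0976366 = 0.0997579
Responsibility of Population II: 0.00212127 / 0.0997579 ≈ 0.0213

0.0213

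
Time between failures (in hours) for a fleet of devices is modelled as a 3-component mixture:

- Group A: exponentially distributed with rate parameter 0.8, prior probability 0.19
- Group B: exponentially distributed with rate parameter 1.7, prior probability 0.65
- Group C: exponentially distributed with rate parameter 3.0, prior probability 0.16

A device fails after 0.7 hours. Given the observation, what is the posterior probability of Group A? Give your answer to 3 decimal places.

By Bayes' theorem, P(k | x) = w_k f_k(x) / Σ_j w_j f_j(x).
Evaluate each component's likelihood at the observed value:
  p_A = 0.456967
  p_B = 0.517176
  p_C = 0.367369
Prior × likelihood for each component:
  w_A·p_A = 0.19 × 0.456967 = 0.0868238
  w_B·p_B = 0.65 × 0.517176 = 0.336164
  w_C·p_C = 0.16 × 0.367369 = 0.0587791
Denominator: 0.0868238 + 0.336164 + 0.0587791 = 0.481767
P(Group A | data) ≈ 0.180

0.180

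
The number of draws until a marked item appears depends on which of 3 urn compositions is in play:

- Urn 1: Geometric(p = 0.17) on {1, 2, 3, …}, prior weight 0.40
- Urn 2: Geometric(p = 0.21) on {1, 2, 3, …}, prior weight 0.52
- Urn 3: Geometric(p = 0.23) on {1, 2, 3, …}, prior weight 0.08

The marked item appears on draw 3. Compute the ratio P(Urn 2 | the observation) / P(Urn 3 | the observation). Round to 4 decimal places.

6.2471

Since P(k|x) ∝ π_k f_k(x), the posterior odds are π_i f_i(x) / (π_j f_j(x)).
Component likelihoods at x = 3:
  f_1 = 0.117113
  f_2 = 0.131061
  f_3 = 0.136367
Odds = (0.52/0.08) × (0.131061/0.136367) = 6.5 × 0.96109 ≈ 6.2471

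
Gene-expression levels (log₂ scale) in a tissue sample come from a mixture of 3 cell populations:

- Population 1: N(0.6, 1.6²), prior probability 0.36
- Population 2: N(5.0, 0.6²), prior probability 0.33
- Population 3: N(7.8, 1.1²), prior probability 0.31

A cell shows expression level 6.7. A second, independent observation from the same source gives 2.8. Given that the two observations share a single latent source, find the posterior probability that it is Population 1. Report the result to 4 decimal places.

0.6040

Posterior ∝ prior × likelihood, so P(k | x) ∝ π_k f_k(x); normalise over all components.
Since both observations come from the same component, the likelihood for component k is f_k(x₁)·f_k(x₂).
  L_1 = [(1/(1.6·√(2π)))·exp(−(6.7−0.6)²/(2·1.6²)) = 0.249339·exp(-7.26758) = 0.000173989] × [0.0968827] = 1.68565e-05
  L_2 = [(1/(0.6·√(2π)))·exp(−(6.7−5.0)²/(2·0.6²)) = 0.664904·exp(-4.01389) = 0.0120102] × [0.000800451] = 9.61355e-06
  L_3 = [(1/(1.1·√(2π)))·exp(−(6.7−7.8)²/(2·1.1²)) = 0.362675·exp(-0.50000) = 0.219973] × [1.18305e-05] = 2.6024e-06
Prior × likelihood for each component:
  π_1·L_1 = 0.36 × 1.68565e-05 = 6.06834e-06
  π_2·L_2 = 0.33 × 9.61355e-06 = 3.17247e-06
  π_3·L_3 = 0.31 × 2.6024e-06 = 8.06744e-07
Normaliser: 6.06834e-06 + 3.17247e-06 + 8.06744e-07 = 1.00476e-05
P(Population 1 | x₁,x₂) ≈ 0.6040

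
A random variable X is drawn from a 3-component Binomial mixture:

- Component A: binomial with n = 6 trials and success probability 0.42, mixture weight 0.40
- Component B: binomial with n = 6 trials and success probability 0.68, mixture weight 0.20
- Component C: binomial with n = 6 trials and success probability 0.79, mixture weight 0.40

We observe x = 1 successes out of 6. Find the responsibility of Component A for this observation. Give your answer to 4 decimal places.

Apply Bayes' rule: the posterior for each component is proportional to its prior times its likelihood at x.
Evaluate each component's likelihood at the observed value:
  L_A = C(6,1)·0.42^1·0.58^5 = 6·0.42·0.0656357 = 0.165402
  L_B = C(6,1)·0.68^1·0.32^5 = 6·0.68·0.00335544 = 0.0136902
  L_C = C(6,1)·0.79^1·0.21^5 = 6·0.79·0.00040841 = 0.00193586
Prior × likelihood for each component:
  π_A·L_A = 0.40 × 0.165402 = 0.0661608
  π_B·L_B = 0.20 × 0.0136902 = 0.00273804
  π_C·L_C = 0.40 × 0.00193586 = 0.000774346
Marginal: 0.0661608 + 0.00273804 + 0.000774346 = 0.0696731
P(Component A | x) = 0.0661608 / 0.0696731 ≈ 0.9496

0.9496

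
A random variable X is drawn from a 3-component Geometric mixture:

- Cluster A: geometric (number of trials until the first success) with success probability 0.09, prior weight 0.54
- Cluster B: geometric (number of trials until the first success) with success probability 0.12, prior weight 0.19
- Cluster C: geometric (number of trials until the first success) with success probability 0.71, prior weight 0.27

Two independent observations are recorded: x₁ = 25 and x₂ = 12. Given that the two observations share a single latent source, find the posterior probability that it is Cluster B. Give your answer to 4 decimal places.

0.1621

By Bayes' theorem, P(k | x) = π_k f_k(x) / Σ_j π_j f_j(x).
Since both observations come from the same component, the likelihood for component k is f_k(x₁)·f_k(x₂).
  L_A = [0.09·(1−0.09)^24 = 0.09·0.10399 = 0.00935914] × [0.0318932] = 0.000298493
  L_B = [0.12·(1−0.12)^24 = 0.12·0.046514 = 0.00558169] × [0.0294097] = 0.000164156
  L_C = [0.71·(1−0.71)^24 = 0.71·1.25185e-13 = 8.88813e-14] × [8.66236e-07] = 7.69922e-20
Unnormalised posteriors:
  π_A·L_A = 0.54 × 0.000298493 = 0.000161186
  π_B·L_B = 0.19 × 0.000164156 = 3.11896e-05
  π_C·L_C = 0.27 × 7.69922e-20 = 2.07879e-20
Denominator: 0.000161186 + 3.11896e-05 + 2.07879e-20 = 0.000192376
P(Cluster B | x₁,x₂) ≈ 0.1621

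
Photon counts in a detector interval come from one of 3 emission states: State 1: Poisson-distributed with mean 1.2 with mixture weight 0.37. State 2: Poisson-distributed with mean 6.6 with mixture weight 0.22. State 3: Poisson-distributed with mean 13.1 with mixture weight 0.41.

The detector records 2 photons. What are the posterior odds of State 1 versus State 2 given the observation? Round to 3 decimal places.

Only the two components matter; the odds are (π_i f_i(x)) / (π_j f_j(x)).
Evaluate each component's likelihood at the observed value:
  f_1 = e^(−1.2)·1.2^2/2! = 0.21686
  f_2 = e^(−6.6)·6.6^2/2! = 0.0296288
  f_3 = e^(−13.1)·13.1^2/2! = 0.000175491
0.0802381 / 0.00651834 ≈ 12.310

12.310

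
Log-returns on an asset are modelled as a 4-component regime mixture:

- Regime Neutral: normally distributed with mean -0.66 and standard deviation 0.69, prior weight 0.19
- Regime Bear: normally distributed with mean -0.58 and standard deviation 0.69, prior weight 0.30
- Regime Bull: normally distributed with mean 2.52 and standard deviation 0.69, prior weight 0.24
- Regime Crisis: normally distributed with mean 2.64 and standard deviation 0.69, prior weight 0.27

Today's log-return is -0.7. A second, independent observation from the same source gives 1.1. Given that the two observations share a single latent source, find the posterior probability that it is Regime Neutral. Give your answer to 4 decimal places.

By Bayes' theorem, P(k | x) = π_k f_k(x) / Σ_j π_j f_j(x).
Since both observations come from the same component, the likelihood for component k is f_k(x₁)·f_k(x₂).
  p_Neutral = [(1/(0.69·√(2π)))·exp(−(-0.7−-0.66)²/(2·0.69²)) = 0.578177·exp(-0.00168) = 0.577207] × [0.022349] = 0.0129
  p_Bear = [(1/(0.69·√(2π)))·exp(−(-0.7−-0.58)²/(2·0.69²)) = 0.578177·exp(-0.01512) = 0.569499] × [0.0298384] = 0.016993
  p_Bull = [(1/(0.69·√(2π)))·exp(−(-0.7−2.52)²/(2·0.69²)) = 0.578177·exp(-10.88889) = 1.07914e-05] × [0.0695648] = 7.50699e-07
  p_Crisis = [(1/(0.69·√(2π)))·exp(−(-0.7−2.64)²/(2·0.69²)) = 0.578177·exp(-11.71561) = 4.72104e-06] × [0.0479054] = 2.26163e-07
Weight by the priors:
  π_Neutral·p_Neutral = 0.19 × 0.0129 = 0.002451
  π_Bear·p_Bear = 0.30 × 0.016993 = 0.00509789
  π_Bull·p_Bull = 0.24 × 7.50699e-07 = 1.80168e-07
  π_Crisis·p_Crisis = 0.27 × 2.26163e-07 = 6.10641e-08
Marginal: 0.002451 + 0.00509789 + 1.80168e-07 + 6.10641e-08 = 0.00754913
P(Regime Neutral | data) ≈ 0.3247

0.3247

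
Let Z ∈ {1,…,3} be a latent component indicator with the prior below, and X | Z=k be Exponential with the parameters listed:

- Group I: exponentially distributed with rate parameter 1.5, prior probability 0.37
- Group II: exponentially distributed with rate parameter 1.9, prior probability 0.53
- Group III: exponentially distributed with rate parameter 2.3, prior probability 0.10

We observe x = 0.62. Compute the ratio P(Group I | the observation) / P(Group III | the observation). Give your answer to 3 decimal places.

Since P(k|x) ∝ π_k f_k(x), the posterior odds are π_i f_i(x) / (π_j f_j(x)).
Evaluate each component's likelihood at the observed value:
  L_I = 1.5·e^(−1.5·0.62) = 1.5·e^(−0.9300) = 0.591831
  L_II = 1.9·e^(−1.9·0.62) = 1.9·e^(−1.1780) = 0.584998
  L_III = 2.3·e^(−2.3·0.62) = 2.3·e^(−1.4260) = 0.552617
Posterior odds = (π_I·L_I) / (π_III·L_III) = (0.37·0.591831) / (0.10·0.552617) = 0.218977 / 0.0552617 ≈ 3.963

3.963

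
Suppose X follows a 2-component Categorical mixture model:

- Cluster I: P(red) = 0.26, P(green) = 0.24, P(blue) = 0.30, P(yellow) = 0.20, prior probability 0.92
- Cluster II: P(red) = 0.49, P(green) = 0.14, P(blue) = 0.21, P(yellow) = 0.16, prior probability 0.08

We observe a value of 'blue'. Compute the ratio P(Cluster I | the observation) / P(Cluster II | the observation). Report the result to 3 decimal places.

Only the two components matter; the odds are (π_i f_i(x)) / (π_j f_j(x)).
Categorical probabilities:
  f_I = P(blue | comp) = 0.30
  f_II = P(blue | comp) = 0.21
Posterior odds = (π_I·f_I) / (π_II·f_II) = (0.92·0.3) / (0.08·0.21) = 0.276 / 0.0168 ≈ 16.429

16.429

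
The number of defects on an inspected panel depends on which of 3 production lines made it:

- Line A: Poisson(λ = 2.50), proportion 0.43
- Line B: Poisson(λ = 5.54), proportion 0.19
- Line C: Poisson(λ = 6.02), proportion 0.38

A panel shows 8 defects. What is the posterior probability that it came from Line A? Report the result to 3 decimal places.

P(component k | x) = π_k·f_k(x) / marginal(x), where marginal(x) = Σ_j π_j·f_j(x).
Evaluate each component's likelihood at the observed value:
  p_A = e^(−2.50)·2.50^8/8! = 0.00310644
  p_B = e^(−5.54)·5.54^8/8! = 0.0864104
  p_C = e^(−6.02)·6.02^8/8! = 0.103944
Weight by the priors:
  π_A·p_A = 0.43 × 0.00310644 = 0.00133577
  π_B·p_B = 0.19 × 0.0864104 = 0.016418
  π_C·p_C = 0.38 × 0.103944 = 0.0394986
Normaliser: 0.00133577 + 0.016418 + 0.0394986 = 0.0572524
Responsibility of Line A: 0.00133577 / 0.0572524 ≈ 0.023

0.023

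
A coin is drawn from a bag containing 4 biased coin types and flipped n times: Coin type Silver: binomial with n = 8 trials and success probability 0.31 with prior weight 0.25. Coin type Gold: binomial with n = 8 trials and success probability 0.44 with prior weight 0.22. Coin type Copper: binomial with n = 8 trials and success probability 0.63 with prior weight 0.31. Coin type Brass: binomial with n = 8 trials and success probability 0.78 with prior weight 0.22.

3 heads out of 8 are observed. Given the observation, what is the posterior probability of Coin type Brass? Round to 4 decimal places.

0.0193

The responsibility of component k is π_k f_k(x) divided by Σ_j π_j f_j(x).
Component likelihoods at x = 3 heads out of 8:
  L_Silver = C(8,3)·0.31^3·0.69^5 = 56·0.029791·0.156403 = 0.260927
  L_Gold = C(8,3)·0.44^3·0.56^5 = 56·0.085184·0.0550732 = 0.262716
  L_Copper = C(8,3)·0.63^3·0.37^5 = 56·0.250047·0.0069344 = 0.0970998
  L_Brass = C(8,3)·0.78^3·0.22^5 = 56·0.474552·0.000515363 = 0.0136957
Weight by the priors:
  π_Silver·L_Silver = 0.25 × 0.260927 = 0.0652317
  π_Gold·L_Gold = 0.22 × 0.262716 = 0.0577975
  π_Copper·L_Copper = 0.31 × 0.0970998 = 0.0301009
  π_Brass·L_Brass = 0.22 × 0.0136957 = 0.00301306
Normaliser: 0.0652317 + 0.0577975 + 0.0301009 + 0.00301306 = 0.156143
So the posterior for Coin type Brass is 0.00301306 / 0.156143 ≈ 0.0193.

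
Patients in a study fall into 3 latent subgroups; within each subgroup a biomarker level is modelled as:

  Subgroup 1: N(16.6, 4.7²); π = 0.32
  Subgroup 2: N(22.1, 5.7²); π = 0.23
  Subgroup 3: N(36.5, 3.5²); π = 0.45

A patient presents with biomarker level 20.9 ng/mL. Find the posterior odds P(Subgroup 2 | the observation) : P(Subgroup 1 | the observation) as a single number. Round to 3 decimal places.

Since P(k|x) ∝ π_k f_k(x), the posterior odds are π_i f_i(x) / (π_j f_j(x)).
Component likelihoods at x = 20.9 ng/mL:
  f_1 = 0.0558539
  f_2 = 0.0684559
  f_3 = 5.5331e-06
Odds = (0.23/0.32) × (0.0684559/0.0558539) = 0.71875 × 1.22562 ≈ 0.881

0.881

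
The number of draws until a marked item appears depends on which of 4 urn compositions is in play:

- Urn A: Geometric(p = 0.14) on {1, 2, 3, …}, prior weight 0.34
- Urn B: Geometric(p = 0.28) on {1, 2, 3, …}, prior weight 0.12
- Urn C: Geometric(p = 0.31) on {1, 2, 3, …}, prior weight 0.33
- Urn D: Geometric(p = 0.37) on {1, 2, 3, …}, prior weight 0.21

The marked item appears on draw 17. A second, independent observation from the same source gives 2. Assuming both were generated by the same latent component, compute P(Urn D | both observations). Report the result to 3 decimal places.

0.018

By Bayes' theorem, P(k | x) = π_k f_k(x) / Σ_j π_j f_j(x).
Since both observations come from the same component, the likelihood for component k is f_k(x₁)·f_k(x₂).
  L_A = [0.0125344] × [0.1204] = 0.00150914
  L_B = [0.00146042] × [0.2016] = 0.000294421
  L_C = [0.000818365] × [0.2139] = 0.000175048
  L_D = [0.000227851] × [0.2331] = 5.3112e-05
Prior × likelihood for each component:
  π_A·L_A = 0.34 × 0.00150914 = 0.000513108
  π_B·L_B = 0.12 × 0.000294421 = 3.53305e-05
  π_C·L_C = 0.33 × 0.000175048 = 5.77659e-05
  π_D·L_D = 0.21 × 5.3112e-05 = 1.11535e-05
Sum: 0.000513108 + 3.53305e-05 + 5.77659e-05 + 1.11535e-05 = 0.000617358
P(Urn D | x) ≈ 0.018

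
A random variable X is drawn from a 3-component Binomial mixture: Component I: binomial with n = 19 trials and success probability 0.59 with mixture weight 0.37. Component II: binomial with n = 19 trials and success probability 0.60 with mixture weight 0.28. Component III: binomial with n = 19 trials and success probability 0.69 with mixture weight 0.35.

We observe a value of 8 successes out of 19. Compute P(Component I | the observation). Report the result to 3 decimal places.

0.552

Apply Bayes' rule: the posterior for each component is proportional to its prior times its likelihood at x.
Binomial probabilities:
  p_I = C(19,8)·0.59^8·0.41^11 = 75582·0.014683·5.50329e-05 = 0.0610741
  p_II = C(19,8)·0.60^8·0.40^11 = 75582·0.0167962·4.1943e-05 = 0.0532462
  p_III = C(19,8)·0.69^8·0.31^11 = 75582·0.0513798·2.54085e-06 = 0.0098671
Prior × likelihood for each component:
  π_I·p_I = 0.37 × 0.0610741 = 0.0225974
  π_II·p_II = 0.28 × 0.0532462 = 0.0149089
  π_III·p_III = 0.35 × 0.0098671 = 0.00345349
Sum: 0.0225974 + 0.0149089 + 0.00345349 = 0.0409598
So the posterior for Component I is 0.0225974 / 0.0409598 ≈ 0.552.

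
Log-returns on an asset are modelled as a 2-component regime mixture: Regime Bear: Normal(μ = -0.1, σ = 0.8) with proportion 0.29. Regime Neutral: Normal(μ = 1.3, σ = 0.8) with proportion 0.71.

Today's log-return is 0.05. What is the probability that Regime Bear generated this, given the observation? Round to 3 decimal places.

P(component k | x) = π_k·f_k(x) / marginal(x), where marginal(x) = Σ_j π_j·f_j(x).
Evaluate each component's likelihood at the observed value:
  f_Bear = 0.489989
  f_Neutral = 0.147121
Prior × likelihood for each component:
  π_Bear·f_Bear = 0.29 × 0.489989 = 0.142097
  π_Neutral·f_Neutral = 0.71 × 0.147121 = 0.104456
Sum: 0.142097 + 0.104456 = 0.246553
P(Regime Bear | data) = 0.142097 / 0.246553 ≈ 0.576

0.576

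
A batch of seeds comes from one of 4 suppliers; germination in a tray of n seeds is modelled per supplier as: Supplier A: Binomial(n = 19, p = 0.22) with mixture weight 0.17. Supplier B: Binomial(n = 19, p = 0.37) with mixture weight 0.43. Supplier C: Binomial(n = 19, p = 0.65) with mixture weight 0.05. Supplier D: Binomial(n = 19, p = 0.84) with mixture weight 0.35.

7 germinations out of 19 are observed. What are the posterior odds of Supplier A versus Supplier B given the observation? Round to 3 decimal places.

0.135

The posterior odds equal the prior odds times the likelihood ratio: (π_i/π_j)·(f_i(x)/f_j(x)).
Component likelihoods at x = 7 germinations out of 19:
  p_A = C(19,7)·0.22^7·0.78^12 = 50388·2.49436e-05·0.0507149 = 0.0637413
  p_B = C(19,7)·0.37^7·0.63^12 = 50388·0.000949319·0.00390919 = 0.186993
  p_C = C(19,7)·0.65^7·0.35^12 = 50388·0.0490223·3.37922e-06 = 0.00834713
  p_D = C(19,7)·0.84^7·0.16^12 = 50388·0.29509·2.81475e-10 = 4.18525e-06
Posterior odds = (π_A·p_A) / (π_B·p_B) = (0.17·0.0637413) / (0.43·0.186993) = 0.010836 / 0.0804071 ≈ 0.135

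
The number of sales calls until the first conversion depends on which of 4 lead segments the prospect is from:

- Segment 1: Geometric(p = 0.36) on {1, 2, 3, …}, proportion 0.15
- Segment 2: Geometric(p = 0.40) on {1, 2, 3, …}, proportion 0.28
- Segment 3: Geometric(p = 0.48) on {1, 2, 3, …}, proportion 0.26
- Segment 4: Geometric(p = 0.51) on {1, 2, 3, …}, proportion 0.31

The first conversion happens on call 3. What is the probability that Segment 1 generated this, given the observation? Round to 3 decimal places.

P(component k | x) = P(Z=k)·f_k(x) / marginal(x), where marginal(x) = Σ_j P(Z=j)·f_j(x).
Evaluate each component's likelihood at the observed value:
  L_1 = 0.36·(1−0.36)^2 = 0.36·0.4096 = 0.147456
  L_2 = 0.40·(1−0.40)^2 = 0.40·0.36 = 0.144
  L_3 = 0.48·(1−0.48)^2 = 0.48·0.2704 = 0.129792
  L_4 = 0.51·(1−0.51)^2 = 0.51·0.2401 = 0.122451
Prior × likelihood for each component:
  P(Z=1)·L_1 = 0.15 × 0.147456 = 0.0221184
  P(Z=2)·L_2 = 0.28 × 0.144 = 0.04032
  P(Z=3)·L_3 = 0.26 × 0.129792 = 0.0337459
  P(Z=4)·L_4 = 0.31 × 0.122451 = 0.0379598
Sum: 0.0221184 + 0.04032 + 0.0337459 + 0.0379598 = 0.134144
Responsibility of Segment 1: 0.0221184 / 0.134144 ≈ 0.165

0.165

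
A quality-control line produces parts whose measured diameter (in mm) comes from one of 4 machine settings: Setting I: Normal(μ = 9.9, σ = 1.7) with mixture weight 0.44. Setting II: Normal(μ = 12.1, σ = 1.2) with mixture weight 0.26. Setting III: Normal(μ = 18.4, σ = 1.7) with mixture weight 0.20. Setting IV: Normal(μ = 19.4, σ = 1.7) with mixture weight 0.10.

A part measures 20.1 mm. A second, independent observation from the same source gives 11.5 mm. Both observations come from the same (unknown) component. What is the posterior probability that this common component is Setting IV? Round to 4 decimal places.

P(component k | x) = P(Z=k)·f_k(x) / marginal(x), where marginal(x) = Σ_j P(Z=j)·f_j(x).
Since both observations come from the same component, the likelihood for component k is f_k(x₁)·f_k(x₂).
  L_I = [(1/(1.7·√(2π)))·exp(−(20.1−9.9)²/(2·1.7²)) = 0.234672·exp(-18.00000) = 3.57405e-09] × [0.150699] = 5.38604e-10
  L_II = [(1/(1.2·√(2π)))·exp(−(20.1−12.1)²/(2·1.2²)) = 0.332452·exp(-22.22222) = 7.42575e-11] × [0.293388] = 2.17862e-11
  L_III = [(1/(1.7·√(2π)))·exp(−(20.1−18.4)²/(2·1.7²)) = 0.234672·exp(-0.50000) = 0.142336] × [6.21108e-05] = 8.84058e-06
  L_IV = [(1/(1.7·√(2π)))·exp(−(20.1−19.4)²/(2·1.7²)) = 0.234672·exp(-0.08478) = 0.215598] × [4.7988e-06] = 1.03461e-06
Weight by the priors:
  P(Z=I)·L_I = 0.44 × 5.38604e-10 = 2.36986e-10
  P(Z=II)·L_II = 0.26 × 2.17862e-11 = 5.66442e-12
  P(Z=III)·L_III = 0.20 × 8.84058e-06 = 1.76812e-06
  P(Z=IV)·L_IV = 0.10 × 1.03461e-06 = 1.03461e-07
Evidence: 2.36986e-10 + 5.66442e-12 + 1.76812e-06 + 1.03461e-07 = 1.87182e-06
Responsibility of Setting IV: 1.03461e-07 / 1.87182e-06 ≈ 0.0553

0.0553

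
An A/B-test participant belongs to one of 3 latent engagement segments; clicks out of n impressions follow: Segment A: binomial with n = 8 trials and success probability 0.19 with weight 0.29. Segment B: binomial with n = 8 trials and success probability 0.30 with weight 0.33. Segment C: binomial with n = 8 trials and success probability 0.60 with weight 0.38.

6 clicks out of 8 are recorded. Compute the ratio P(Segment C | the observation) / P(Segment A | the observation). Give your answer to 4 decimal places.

Posterior odds = (w_i f_i(x)) / (w_j f_j(x)); the normalising sum cancels.
Evaluate each component's likelihood at the observed value:
  p_A = 0.00086427
  p_B = 0.0100019
  p_C = 0.209019
Odds = (0.38/0.29) × (0.209019/0.00086427) = 1.31034 × 241.844 ≈ 316.8994

316.8994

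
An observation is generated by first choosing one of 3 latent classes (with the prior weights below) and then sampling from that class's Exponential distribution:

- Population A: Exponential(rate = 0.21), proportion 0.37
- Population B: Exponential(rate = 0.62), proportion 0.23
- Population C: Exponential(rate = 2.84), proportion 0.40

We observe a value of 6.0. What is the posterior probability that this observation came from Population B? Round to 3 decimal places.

0.136

Posterior ∝ prior × likelihood, so P(k | x) ∝ w_k f_k(x); normalise over all components.
Evaluate each component's likelihood at the observed value:
  L_A = 0.21·e^(−0.21·6.0) = 0.21·e^(−1.2600) = 0.0595673
  L_B = 0.62·e^(−0.62·6.0) = 0.62·e^(−3.7200) = 0.0150251
  L_C = 2.84·e^(−2.84·6.0) = 2.84·e^(−17.0400) = 1.12964e-07
Multiply by the mixture weights:
  w_A·L_A = 0.37 × 0.0595673 = 0.0220399
  w_B·L_B = 0.23 × 0.0150251 = 0.00345576
  w_C·L_C = 0.40 × 1.12964e-07 = 4.51856e-08
Marginal: 0.0220399 + 0.00345576 + 4.51856e-08 = 0.0254957
P(Population B | x) = 0.00345576 / 0.0254957 ≈ 0.136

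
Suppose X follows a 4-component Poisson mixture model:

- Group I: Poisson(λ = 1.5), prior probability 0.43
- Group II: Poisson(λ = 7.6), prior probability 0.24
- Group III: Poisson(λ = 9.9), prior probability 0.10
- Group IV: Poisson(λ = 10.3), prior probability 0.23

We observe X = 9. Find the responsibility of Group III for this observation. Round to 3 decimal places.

0.185

Posterior ∝ prior × likelihood, so P(k | x) ∝ P(Z=k) f_k(x); normalise over all components.
Poisson probabilities:
  L_I = 2.36383e-05
  L_II = 0.11666
  L_III = 0.12631
  L_IV = 0.120931
Unnormalised posteriors:
  P(Z=I)·L_I = 0.43 × 2.36383e-05 = 1.01645e-05
  P(Z=II)·L_II = 0.24 × 0.11666 = 0.0279984
  P(Z=III)·L_III = 0.10 × 0.12631 = 0.012631
  P(Z=IV)·L_IV = 0.23 × 0.120931 = 0.0278142
Marginal: 1.01645e-05 + 0.0279984 + 0.012631 + 0.0278142 = 0.0684537
P(Group III | data) = 0.012631 / 0.0684537 ≈ 0.185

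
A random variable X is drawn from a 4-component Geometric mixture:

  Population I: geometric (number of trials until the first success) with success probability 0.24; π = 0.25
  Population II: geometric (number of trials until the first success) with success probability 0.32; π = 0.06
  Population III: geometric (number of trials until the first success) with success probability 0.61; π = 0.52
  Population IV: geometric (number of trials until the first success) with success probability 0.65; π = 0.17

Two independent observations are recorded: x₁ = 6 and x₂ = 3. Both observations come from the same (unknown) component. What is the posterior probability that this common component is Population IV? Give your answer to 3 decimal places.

0.016

Posterior ∝ prior × likelihood, so P(k | x) ∝ P(Z=k) f_k(x); normalise over all components.
Since both observations come from the same component, the likelihood for component k is f_k(x₁)·f_k(x₂).
  p_I = [0.0608526] × [0.138624] = 0.00843563
  p_II = [0.0465259] × [0.147968] = 0.00688434
  p_III = [0.00550368] × [0.092781] = 0.000510637
  p_IV = [0.00341392] × [0.079625] = 0.000271834
Multiply by the mixture weights:
  P(Z=I)·p_I = 0.25 × 0.00843563 = 0.00210891
  P(Z=II)·p_II = 0.06 × 0.00688434 = 0.00041306
  P(Z=III)·p_III = 0.52 × 0.000510637 = 0.000265531
  P(Z=IV)·p_IV = 0.17 × 0.000271834 = 4.62117e-05
Sum: 0.00210891 + 0.00041306 + 0.000265531 + 4.62117e-05 = 0.00283371
P(Population IV | x₁, x₂) = 4.62117e-05 / 0.00283371 ≈ 0.016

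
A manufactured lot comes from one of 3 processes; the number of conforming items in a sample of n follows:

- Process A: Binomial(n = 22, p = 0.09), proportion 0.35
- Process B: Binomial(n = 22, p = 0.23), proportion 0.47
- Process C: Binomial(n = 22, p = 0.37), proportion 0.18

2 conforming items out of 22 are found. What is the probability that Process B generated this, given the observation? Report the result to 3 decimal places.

By Bayes' theorem, P(k | x) = P(Z=k) f_k(x) / Σ_j P(Z=j) f_j(x).
Component likelihoods at x = 2 conforming items out of 22:
  L_A = 0.283743
  L_B = 0.0655967
  L_C = 0.0030678
Prior × likelihood for each component:
  P(Z=A)·L_A = 0.35 × 0.283743 = 0.09931
  P(Z=B)·L_B = 0.47 × 0.0655967 = 0.0308305
  P(Z=C)·L_C = 0.18 × 0.0030678 = 0.000552203
Normaliser: 0.09931 + 0.0308305 + 0.000552203 = 0.130693
So the posterior for Process B is 0.0308305 / 0.130693 ≈ 0.236.

0.236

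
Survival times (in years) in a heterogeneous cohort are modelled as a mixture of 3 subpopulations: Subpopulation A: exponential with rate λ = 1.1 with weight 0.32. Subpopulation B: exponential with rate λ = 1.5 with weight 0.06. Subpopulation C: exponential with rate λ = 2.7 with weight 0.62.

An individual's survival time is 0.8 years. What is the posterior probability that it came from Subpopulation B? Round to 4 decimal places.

0.0740

Posterior ∝ prior × likelihood, so P(k | x) ∝ π_k f_k(x); normalise over all components.
Evaluate each component's likelihood at the observed value:
  p_A = 1.1·e^(−1.1·0.8) = 1.1·e^(−0.8800) = 0.456261
  p_B = 1.5·e^(−1.5·0.8) = 1.5·e^(−1.2000) = 0.451791
  p_C = 2.7·e^(−2.7·0.8) = 2.7·e^(−2.1600) = 0.311378
Weight by the priors:
  π_A·p_A = 0.32 × 0.456261 = 0.146004
  π_B·p_B = 0.06 × 0.451791 = 0.0271075
  π_C·p_C = 0.62 × 0.311378 = 0.193054
Evidence: 0.146004 + 0.0271075 + 0.193054 = 0.366165
P(Subpopulation B | data) ≈ 0.0740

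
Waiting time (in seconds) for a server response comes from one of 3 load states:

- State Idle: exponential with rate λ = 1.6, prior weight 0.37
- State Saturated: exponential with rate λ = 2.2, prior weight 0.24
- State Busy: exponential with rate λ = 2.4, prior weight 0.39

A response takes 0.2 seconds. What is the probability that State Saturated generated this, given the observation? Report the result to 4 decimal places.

The responsibility of component k is π_k f_k(x) divided by Σ_j π_j f_j(x).
Exponential densities:
  p_Idle = 1.6·e^(−1.6·0.2) = 1.6·e^(−0.3200) = 1.16184
  p_Saturated = 2.2·e^(−2.2·0.2) = 2.2·e^(−0.4400) = 1.41688
  p_Busy = 2.4·e^(−2.4·0.2) = 2.4·e^(−0.4800) = 1.48508
Multiply by the mixture weights:
  π_Idle·p_Idle = 0.37 × 1.16184 = 0.42988
  π_Saturated·p_Saturated = 0.24 × 1.41688 = 0.340051
  π_Busy·p_Busy = 0.39 × 1.48508 = 0.579181
Normaliser: 0.42988 + 0.340051 + 0.579181 = 1.34911
P(State Saturated | x) ≈ 0.2521

0.2521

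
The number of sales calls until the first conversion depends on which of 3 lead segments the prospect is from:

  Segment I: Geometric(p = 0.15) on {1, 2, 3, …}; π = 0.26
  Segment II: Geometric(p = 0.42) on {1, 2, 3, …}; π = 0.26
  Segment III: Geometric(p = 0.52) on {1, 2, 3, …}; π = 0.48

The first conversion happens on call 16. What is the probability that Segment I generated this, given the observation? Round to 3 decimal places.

The responsibility of component k is π_k f_k(x) divided by Σ_j π_j f_j(x).
Component likelihoods at x = 16:
  f_I = 0.15·(1−0.15)^15 = 0.15·0.0873542 = 0.0131031
  f_II = 0.42·(1−0.42)^15 = 0.42·0.000282761 = 0.00011876
  f_III = 0.52·(1−0.52)^15 = 0.52·1.65432e-05 = 8.60244e-06
Prior × likelihood for each component:
  π_I·f_I = 0.26 × 0.0131031 = 0.00340681
  π_II·f_II = 0.26 × 0.00011876 = 3.08775e-05
  π_III·f_III = 0.48 × 8.60244e-06 = 4.12917e-06
Denominator: 0.00340681 + 3.08775e-05 + 4.12917e-06 = 0.00344182
P(Segment I | 16) = 0.00340681 / 0.00344182 ≈ 0.990

0.990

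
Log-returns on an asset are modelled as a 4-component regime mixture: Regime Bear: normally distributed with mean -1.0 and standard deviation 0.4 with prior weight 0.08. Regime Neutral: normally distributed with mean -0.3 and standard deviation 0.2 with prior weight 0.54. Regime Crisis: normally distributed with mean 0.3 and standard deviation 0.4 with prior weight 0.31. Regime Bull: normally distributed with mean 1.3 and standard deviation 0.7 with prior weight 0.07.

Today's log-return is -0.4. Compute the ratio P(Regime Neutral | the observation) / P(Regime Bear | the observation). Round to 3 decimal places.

36.697

Only the two components matter; the odds are (w_i f_i(x)) / (w_j f_j(x)).
Component likelihoods at x = -0.4:
  p_Bear = (1/(0.4·√(2π)))·exp(−(-0.4−-1.0)²/(2·0.4²)) = 0.997356·exp(-1.12500) = 0.323794
  p_Neutral = (1/(0.2·√(2π)))·exp(−(-0.4−-0.3)²/(2·0.2²)) = 1.994711·exp(-0.12500) = 1.76033
  p_Crisis = (1/(0.4·√(2π)))·exp(−(-0.4−0.3)²/(2·0.4²)) = 0.997356·exp(-1.53125) = 0.215693
  p_Bull = (1/(0.7·√(2π)))·exp(−(-0.4−1.3)²/(2·0.7²)) = 0.569918·exp(-2.94898) = 0.0298598
Odds = (0.54/0.08) × (1.76033/0.323794) = 6.75 × 5.43656 ≈ 36.697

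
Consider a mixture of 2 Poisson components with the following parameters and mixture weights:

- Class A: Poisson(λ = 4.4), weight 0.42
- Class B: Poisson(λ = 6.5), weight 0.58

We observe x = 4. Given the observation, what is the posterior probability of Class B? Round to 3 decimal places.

The responsibility of component k is π_k f_k(x) divided by Σ_j π_j f_j(x).
Component likelihoods at x = 4:
  L_A = e^(−4.4)·4.4^4/4! = 0.191736
  L_B = e^(−6.5)·6.5^4/4! = 0.111822
Prior × likelihood for each component:
  π_A·L_A = 0.42 × 0.191736 = 0.0805291
  π_B·L_B = 0.58 × 0.111822 = 0.0648569
Normaliser: 0.0805291 + 0.0648569 = 0.145386
Responsibility of Class B: 0.0648569 / 0.145386 ≈ 0.446

0.446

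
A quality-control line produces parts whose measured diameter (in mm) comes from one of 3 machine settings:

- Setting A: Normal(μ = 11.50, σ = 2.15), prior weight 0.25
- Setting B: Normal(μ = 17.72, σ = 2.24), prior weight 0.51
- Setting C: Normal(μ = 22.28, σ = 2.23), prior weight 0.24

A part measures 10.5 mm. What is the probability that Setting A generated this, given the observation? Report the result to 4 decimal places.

0.9880

Posterior ∝ prior × likelihood, so P(k | x) ∝ w_k f_k(x); normalise over all components.
Evaluate each component's likelihood at the observed value:
  f_A = (1/(2.15·√(2π)))·exp(−(10.5−11.50)²/(2·2.15²)) = 0.185555·exp(-0.10817) = 0.166531
  f_B = (1/(2.24·√(2π)))·exp(−(10.5−17.72)²/(2·2.24²)) = 0.178099·exp(-5.19456) = 0.00098786
  f_C = (1/(2.23·√(2π)))·exp(−(10.5−22.28)²/(2·2.23²)) = 0.178898·exp(-13.95246) = 1.56001e-07
Multiply by the mixture weights:
  w_A·f_A = 0.25 × 0.166531 = 0.0416328
  w_B·f_B = 0.51 × 0.00098786 = 0.000503809
  w_C·f_C = 0.24 × 1.56001e-07 = 3.74403e-08
Normaliser: 0.0416328 + 0.000503809 + 3.74403e-08 = 0.0421366
P(Setting A | data) ≈ 0.9880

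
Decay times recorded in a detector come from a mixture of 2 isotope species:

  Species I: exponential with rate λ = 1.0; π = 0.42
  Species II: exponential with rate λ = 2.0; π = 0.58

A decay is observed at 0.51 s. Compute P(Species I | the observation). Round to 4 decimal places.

Apply Bayes' rule: the posterior for each component is proportional to its prior times its likelihood at x.
Evaluate each component's likelihood at the observed value:
  p_I = 0.600496
  p_II = 0.72119
Weight by the priors:
  w_I·p_I = 0.42 × 0.600496 = 0.252208
  w_II·p_II = 0.58 × 0.72119 = 0.41829
Sum: 0.252208 + 0.41829 = 0.670498
P(Species I | 0.51 s) = 0.252208 / 0.670498 ≈ 0.3762

0.3762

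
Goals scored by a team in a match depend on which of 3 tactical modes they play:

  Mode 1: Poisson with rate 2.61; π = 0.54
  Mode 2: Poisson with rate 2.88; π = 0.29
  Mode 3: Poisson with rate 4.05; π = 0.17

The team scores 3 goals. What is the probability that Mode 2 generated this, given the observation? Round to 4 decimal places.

By Bayes' theorem, P(k | x) = π_k f_k(x) / Σ_j π_j f_j(x).
Evaluate each component's likelihood at the observed value:
  f_1 = 0.217902
  f_2 = 0.22349
  f_3 = 0.192895
Multiply by the mixture weights:
  π_1·f_1 = 0.54 × 0.217902 = 0.117667
  π_2·f_2 = 0.29 × 0.22349 = 0.0648121
  π_3·f_3 = 0.17 × 0.192895 = 0.0327922
Denominator: 0.117667 + 0.0648121 + 0.0327922 = 0.215271
P(Mode 2 | 3 goals) = 0.0648121 / 0.215271 ≈ 0.3011

0.3011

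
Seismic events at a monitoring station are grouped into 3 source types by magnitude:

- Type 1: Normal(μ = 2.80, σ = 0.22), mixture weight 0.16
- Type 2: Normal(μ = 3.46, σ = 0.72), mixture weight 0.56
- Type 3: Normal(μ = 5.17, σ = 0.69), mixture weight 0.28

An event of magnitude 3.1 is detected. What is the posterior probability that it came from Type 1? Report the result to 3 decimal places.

0.294

The responsibility of component k is π_k f_k(x) divided by Σ_j π_j f_j(x).
Component likelihoods at x = 3.1:
  p_1 = (1/(0.22·√(2π)))·exp(−(3.1−2.80)²/(2·0.22²)) = 1.813374·exp(-0.92975) = 0.715651
  p_2 = (1/(0.72·√(2π)))·exp(−(3.1−3.46)²/(2·0.72²)) = 0.554087·exp(-0.12500) = 0.48898
  p_3 = (1/(0.69·√(2π)))·exp(−(3.1−5.17)²/(2·0.69²)) = 0.578177·exp(-4.50000) = 0.00642297
Multiply by the mixture weights:
  π_1·p_1 = 0.16 × 0.715651 = 0.114504
  π_2·p_2 = 0.56 × 0.48898 = 0.273829
  π_3·p_3 = 0.28 × 0.00642297 = 0.00179843
Normaliser: 0.114504 + 0.273829 + 0.00179843 = 0.390131
So the posterior for Type 1 is 0.114504 / 0.390131 ≈ 0.294.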